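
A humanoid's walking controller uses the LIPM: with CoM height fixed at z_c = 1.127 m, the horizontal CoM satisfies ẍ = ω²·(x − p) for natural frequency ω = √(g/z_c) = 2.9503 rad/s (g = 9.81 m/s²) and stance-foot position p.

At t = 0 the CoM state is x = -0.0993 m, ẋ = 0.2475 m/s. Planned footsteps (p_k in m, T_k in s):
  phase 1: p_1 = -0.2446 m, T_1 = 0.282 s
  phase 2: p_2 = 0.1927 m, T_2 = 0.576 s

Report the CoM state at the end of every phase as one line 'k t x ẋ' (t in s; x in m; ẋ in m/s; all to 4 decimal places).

phase 1: p=-0.2446, T=0.282, ωT=0.831985, cosh=1.366530, sinh=0.931345; start (x,ẋ)=(-0.099300, 0.247500) → end (x,ẋ)=(0.032087, 0.737464)
phase 2: p=0.1927, T=0.576, ωT=1.699373, cosh=2.826657, sinh=2.643859; start (x,ẋ)=(0.032087, 0.737464) → end (x,ẋ)=(0.399567, 0.831748)

1 0.2820 0.0321 0.7375
2 0.8580 0.3996 0.8317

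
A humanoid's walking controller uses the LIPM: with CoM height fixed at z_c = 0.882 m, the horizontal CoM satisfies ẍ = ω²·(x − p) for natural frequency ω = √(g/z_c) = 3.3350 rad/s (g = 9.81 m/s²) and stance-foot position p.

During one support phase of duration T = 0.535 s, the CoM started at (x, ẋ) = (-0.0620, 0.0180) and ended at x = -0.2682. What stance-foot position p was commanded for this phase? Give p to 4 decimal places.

p = 0.0456

ωT = 3.3350·0.535 = 1.784225; cosh(ωT) = 3.061445, sinh(ωT) = 2.893518
x(T) = p + (x₀−p)·cosh(ωT) + (ẋ₀/ω)·sinh(ωT) ⇒ p·(1 − cosh) = x(T) − x₀·cosh − (ẋ₀/ω)·sinh
numerator   = -0.2682 − (-0.0620)·3.061445 − (0.0180/3.3350)·2.893518 = -0.094008
denominator = 1 − 3.061445 = -2.061445
p = -0.094008 / -2.061445 = 0.0456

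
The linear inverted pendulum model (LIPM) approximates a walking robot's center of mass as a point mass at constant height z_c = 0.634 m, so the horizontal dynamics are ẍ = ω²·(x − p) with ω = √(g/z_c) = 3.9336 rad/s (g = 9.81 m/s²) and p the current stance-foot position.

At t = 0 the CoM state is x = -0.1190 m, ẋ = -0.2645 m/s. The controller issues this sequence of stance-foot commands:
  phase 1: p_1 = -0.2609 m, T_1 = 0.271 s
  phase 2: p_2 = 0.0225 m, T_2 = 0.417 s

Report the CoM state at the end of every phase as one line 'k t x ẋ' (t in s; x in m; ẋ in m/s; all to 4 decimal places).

phase 1: p=-0.2609, T=0.271, ωT=1.066006, cosh=1.624069, sinh=1.279688; start (x,ẋ)=(-0.119000, -0.264500) → end (x,ẋ)=(-0.116492, 0.284727)
phase 2: p=0.0225, T=0.417, ωT=1.640311, cosh=2.675347, sinh=2.481427; start (x,ẋ)=(-0.116492, 0.284727) → end (x,ẋ)=(-0.169739, -0.594952)

1 0.2710 -0.1165 0.2847
2 0.6880 -0.1697 -0.5950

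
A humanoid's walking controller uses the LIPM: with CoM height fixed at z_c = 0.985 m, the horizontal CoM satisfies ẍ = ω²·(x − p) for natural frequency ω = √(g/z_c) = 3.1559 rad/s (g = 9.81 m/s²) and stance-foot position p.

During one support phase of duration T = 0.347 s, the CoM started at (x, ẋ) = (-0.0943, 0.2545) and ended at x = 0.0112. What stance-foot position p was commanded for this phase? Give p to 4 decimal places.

ωT = 3.1559·0.347 = 1.095097; cosh(ωT) = 1.661990, sinh(ωT) = 1.327483
x(T) = p + (x₀−p)·cosh(ωT) + (ẋ₀/ω)·sinh(ωT) ⇒ p·(1 − cosh) = x(T) − x₀·cosh − (ẋ₀/ω)·sinh
numerator   = 0.0112 − (-0.0943)·1.661990 − (0.2545/3.1559)·1.327483 = 0.060874
denominator = 1 − 1.661990 = -0.661990
p = 0.060874 / -0.661990 = -0.0920

p = -0.0920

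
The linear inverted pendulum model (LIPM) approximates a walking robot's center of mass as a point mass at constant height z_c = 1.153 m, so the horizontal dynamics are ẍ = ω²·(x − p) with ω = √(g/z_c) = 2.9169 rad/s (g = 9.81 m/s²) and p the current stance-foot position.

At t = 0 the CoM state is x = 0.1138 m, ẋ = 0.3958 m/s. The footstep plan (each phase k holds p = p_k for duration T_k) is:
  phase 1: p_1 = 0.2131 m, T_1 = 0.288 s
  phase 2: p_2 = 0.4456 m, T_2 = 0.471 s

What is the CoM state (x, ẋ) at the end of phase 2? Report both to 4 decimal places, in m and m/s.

phase 1: p=0.2131, T=0.288, ωT=0.840067, cosh=1.374102, sinh=0.942421; start (x,ẋ)=(0.113800, 0.395800) → end (x,ẋ)=(0.204531, 0.270899)
phase 2: p=0.4456, T=0.471, ωT=1.373860, cosh=2.101849, sinh=1.848721; start (x,ẋ)=(0.204531, 0.270899) → end (x,ẋ)=(0.110603, -0.730586)

x = 0.1106, ẋ = -0.7306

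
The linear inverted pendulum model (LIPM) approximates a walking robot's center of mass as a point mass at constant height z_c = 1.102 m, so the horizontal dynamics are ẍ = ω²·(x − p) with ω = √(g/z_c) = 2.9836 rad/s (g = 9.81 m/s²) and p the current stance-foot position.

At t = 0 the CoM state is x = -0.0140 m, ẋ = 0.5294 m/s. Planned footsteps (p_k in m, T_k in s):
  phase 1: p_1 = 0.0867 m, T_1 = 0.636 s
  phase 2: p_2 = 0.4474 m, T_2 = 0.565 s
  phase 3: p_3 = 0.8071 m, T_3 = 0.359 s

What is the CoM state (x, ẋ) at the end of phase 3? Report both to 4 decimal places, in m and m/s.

x = 1.3978, ẋ = 2.2063

phase 1: p=0.0867, T=0.636, ωT=1.897570, cosh=3.409799, sinh=3.259866; start (x,ẋ)=(-0.014000, 0.529400) → end (x,ẋ)=(0.321753, 0.825725)
phase 2: p=0.4474, T=0.565, ωT=1.685734, cosh=2.790859, sinh=2.605551; start (x,ẋ)=(0.321753, 0.825725) → end (x,ẋ)=(0.817836, 1.327714)
phase 3: p=0.8071, T=0.359, ωT=1.071112, cosh=1.630626, sinh=1.287999; start (x,ẋ)=(0.817836, 1.327714) → end (x,ẋ)=(1.397770, 2.206260)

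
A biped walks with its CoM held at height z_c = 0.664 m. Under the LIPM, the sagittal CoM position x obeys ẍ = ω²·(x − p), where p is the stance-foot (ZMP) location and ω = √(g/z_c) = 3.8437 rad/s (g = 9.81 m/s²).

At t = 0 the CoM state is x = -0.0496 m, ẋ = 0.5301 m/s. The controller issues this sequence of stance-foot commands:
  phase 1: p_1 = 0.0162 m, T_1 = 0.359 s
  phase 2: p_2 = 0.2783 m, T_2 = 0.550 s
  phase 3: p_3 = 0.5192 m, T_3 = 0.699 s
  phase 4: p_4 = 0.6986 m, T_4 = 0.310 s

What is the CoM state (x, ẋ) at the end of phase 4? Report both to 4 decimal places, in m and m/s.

x = -0.5426, ẋ = -4.5390

phase 1: p=0.0162, T=0.359, ωT=1.379888, cosh=2.113032, sinh=1.861425; start (x,ẋ)=(-0.049600, 0.530100) → end (x,ẋ)=(0.133879, 0.649335)
phase 2: p=0.2783, T=0.550, ωT=2.114035, cosh=4.201170, sinh=4.080420; start (x,ẋ)=(0.133879, 0.649335) → end (x,ẋ)=(0.360889, 0.462882)
phase 3: p=0.5192, T=0.699, ωT=2.686746, cosh=7.375962, sinh=7.307860; start (x,ẋ)=(0.360889, 0.462882) → end (x,ẋ)=(0.231559, -1.032640)
phase 4: p=0.6986, T=0.310, ωT=1.191547, cosh=1.797961, sinh=1.494210; start (x,ẋ)=(0.231559, -1.032640) → end (x,ẋ)=(-0.542552, -4.538998)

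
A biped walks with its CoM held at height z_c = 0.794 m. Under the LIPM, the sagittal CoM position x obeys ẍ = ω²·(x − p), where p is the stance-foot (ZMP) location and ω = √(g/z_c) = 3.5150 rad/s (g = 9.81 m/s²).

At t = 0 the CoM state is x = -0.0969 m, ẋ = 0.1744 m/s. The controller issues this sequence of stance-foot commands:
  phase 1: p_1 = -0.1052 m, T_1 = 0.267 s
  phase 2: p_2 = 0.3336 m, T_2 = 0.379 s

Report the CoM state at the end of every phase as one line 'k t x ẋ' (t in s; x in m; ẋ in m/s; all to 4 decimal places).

phase 1: p=-0.1052, T=0.267, ωT=0.938505, cosh=1.473685, sinh=1.082472; start (x,ẋ)=(-0.096900, 0.174400) → end (x,ẋ)=(-0.039261, 0.288591)
phase 2: p=0.3336, T=0.379, ωT=1.332185, cosh=2.026607, sinh=1.762707; start (x,ẋ)=(-0.039261, 0.288591) → end (x,ẋ)=(-0.277319, -1.725351)

1 0.2670 -0.0393 0.2886
2 0.6460 -0.2773 -1.7254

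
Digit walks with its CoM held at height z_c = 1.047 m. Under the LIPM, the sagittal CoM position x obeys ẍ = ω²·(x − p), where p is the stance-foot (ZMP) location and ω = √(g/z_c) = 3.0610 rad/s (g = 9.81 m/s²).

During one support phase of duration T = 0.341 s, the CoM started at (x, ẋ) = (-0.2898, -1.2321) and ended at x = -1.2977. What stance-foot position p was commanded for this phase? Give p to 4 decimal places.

p = 0.5611

ωT = 3.0610·0.341 = 1.043801; cosh(ωT) = 1.596053, sinh(ωT) = 1.243939
x(T) = p + (x₀−p)·cosh(ωT) + (ẋ₀/ω)·sinh(ωT) ⇒ p·(1 − cosh) = x(T) − x₀·cosh − (ẋ₀/ω)·sinh
numerator   = -1.2977 − (-0.2898)·1.596053 − (-1.2321/3.0610)·1.243939 = -0.334459
denominator = 1 − 1.596053 = -0.596053
p = -0.334459 / -0.596053 = 0.5611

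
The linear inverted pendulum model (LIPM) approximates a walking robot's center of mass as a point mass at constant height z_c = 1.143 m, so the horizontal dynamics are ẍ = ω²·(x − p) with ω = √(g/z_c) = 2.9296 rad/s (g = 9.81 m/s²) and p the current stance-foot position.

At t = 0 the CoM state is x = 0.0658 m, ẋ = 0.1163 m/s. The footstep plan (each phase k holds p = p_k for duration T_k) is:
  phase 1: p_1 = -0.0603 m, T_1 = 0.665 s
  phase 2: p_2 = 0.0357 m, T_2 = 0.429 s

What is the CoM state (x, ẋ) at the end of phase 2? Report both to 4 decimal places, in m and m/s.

x = 1.8990, ẋ = 5.5285

phase 1: p=-0.0603, T=0.665, ωT=1.948184, cosh=3.579234, sinh=3.436701; start (x,ẋ)=(0.065800, 0.116300) → end (x,ẋ)=(0.527472, 1.685860)
phase 2: p=0.0357, T=0.429, ωT=1.256798, cosh=1.899358, sinh=1.614794; start (x,ẋ)=(0.527472, 1.685860) → end (x,ẋ)=(1.898997, 5.528480)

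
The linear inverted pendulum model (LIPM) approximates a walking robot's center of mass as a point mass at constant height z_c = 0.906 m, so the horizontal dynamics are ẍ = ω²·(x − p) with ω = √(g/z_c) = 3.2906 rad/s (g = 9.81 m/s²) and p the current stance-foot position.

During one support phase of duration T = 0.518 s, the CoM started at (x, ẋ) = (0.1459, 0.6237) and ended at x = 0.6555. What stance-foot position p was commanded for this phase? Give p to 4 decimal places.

p = 0.1428

ωT = 3.2906·0.518 = 1.704531; cosh(ωT) = 2.840331, sinh(ωT) = 2.658474
x(T) = p + (x₀−p)·cosh(ωT) + (ẋ₀/ω)·sinh(ωT) ⇒ p·(1 − cosh) = x(T) − x₀·cosh − (ẋ₀/ω)·sinh
numerator   = 0.6555 − (0.1459)·2.840331 − (0.6237/3.2906)·2.658474 = -0.262791
denominator = 1 − 2.840331 = -1.840331
p = -0.262791 / -1.840331 = 0.1428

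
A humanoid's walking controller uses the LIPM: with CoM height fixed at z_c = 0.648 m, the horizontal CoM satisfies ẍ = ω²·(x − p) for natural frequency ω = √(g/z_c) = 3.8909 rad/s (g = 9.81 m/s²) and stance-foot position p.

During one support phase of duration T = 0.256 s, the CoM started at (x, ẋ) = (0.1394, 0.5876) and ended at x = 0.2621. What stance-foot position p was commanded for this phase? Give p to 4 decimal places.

ωT = 3.8909·0.256 = 0.996070; cosh(ωT) = 1.538474, sinh(ωT) = 1.169147
x(T) = p + (x₀−p)·cosh(ωT) + (ẋ₀/ω)·sinh(ωT) ⇒ p·(1 − cosh) = x(T) − x₀·cosh − (ẋ₀/ω)·sinh
numerator   = 0.2621 − (0.1394)·1.538474 − (0.5876/3.8909)·1.169147 = -0.128927
denominator = 1 − 1.538474 = -0.538474
p = -0.128927 / -0.538474 = 0.2394

p = 0.2394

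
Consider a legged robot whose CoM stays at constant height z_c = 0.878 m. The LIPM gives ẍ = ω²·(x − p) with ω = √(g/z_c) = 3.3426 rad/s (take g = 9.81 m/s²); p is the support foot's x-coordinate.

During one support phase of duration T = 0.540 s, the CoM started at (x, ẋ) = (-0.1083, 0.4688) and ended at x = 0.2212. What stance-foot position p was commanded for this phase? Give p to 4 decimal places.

p = -0.0681

ωT = 3.3426·0.540 = 1.805004; cosh(ωT) = 3.122235, sinh(ωT) = 2.957761
x(T) = p + (x₀−p)·cosh(ωT) + (ẋ₀/ω)·sinh(ωT) ⇒ p·(1 − cosh) = x(T) − x₀·cosh − (ẋ₀/ω)·sinh
numerator   = 0.2212 − (-0.1083)·3.122235 − (0.4688/3.3426)·2.957761 = 0.144512
denominator = 1 − 3.122235 = -2.122235
p = 0.144512 / -2.122235 = -0.0681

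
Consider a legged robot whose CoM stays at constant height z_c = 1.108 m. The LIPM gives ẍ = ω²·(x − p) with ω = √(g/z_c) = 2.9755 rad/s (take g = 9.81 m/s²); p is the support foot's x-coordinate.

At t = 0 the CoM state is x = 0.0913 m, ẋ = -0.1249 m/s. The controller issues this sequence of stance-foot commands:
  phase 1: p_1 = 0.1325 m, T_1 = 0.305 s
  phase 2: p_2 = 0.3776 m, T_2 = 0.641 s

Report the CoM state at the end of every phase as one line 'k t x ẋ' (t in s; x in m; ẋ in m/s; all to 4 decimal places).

1 0.3050 0.0296 -0.3071
2 0.9460 -1.1600 -4.4671

phase 1: p=0.1325, T=0.305, ωT=0.907527, cosh=1.440854, sinh=1.037333; start (x,ẋ)=(0.091300, -0.124900) → end (x,ẋ)=(0.029594, -0.307130)
phase 2: p=0.3776, T=0.641, ωT=1.907296, cosh=3.441666, sinh=3.293184; start (x,ẋ)=(0.029594, -0.307130) → end (x,ẋ)=(-1.160043, -4.467109)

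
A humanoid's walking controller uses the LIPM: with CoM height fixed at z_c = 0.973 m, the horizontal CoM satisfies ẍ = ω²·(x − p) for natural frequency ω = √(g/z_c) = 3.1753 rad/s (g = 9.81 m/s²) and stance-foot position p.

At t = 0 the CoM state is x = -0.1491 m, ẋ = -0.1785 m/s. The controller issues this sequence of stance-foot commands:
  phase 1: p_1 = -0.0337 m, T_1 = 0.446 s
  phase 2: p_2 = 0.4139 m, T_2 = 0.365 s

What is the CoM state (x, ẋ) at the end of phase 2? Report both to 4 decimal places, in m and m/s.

phase 1: p=-0.0337, T=0.446, ωT=1.416184, cosh=2.182000, sinh=1.939362; start (x,ẋ)=(-0.149100, -0.178500) → end (x,ẋ)=(-0.394524, -1.100127)
phase 2: p=0.4139, T=0.365, ωT=1.158985, cosh=1.750250, sinh=1.436445; start (x,ẋ)=(-0.394524, -1.100127) → end (x,ẋ)=(-1.498721, -5.612838)

x = -1.4987, ẋ = -5.6128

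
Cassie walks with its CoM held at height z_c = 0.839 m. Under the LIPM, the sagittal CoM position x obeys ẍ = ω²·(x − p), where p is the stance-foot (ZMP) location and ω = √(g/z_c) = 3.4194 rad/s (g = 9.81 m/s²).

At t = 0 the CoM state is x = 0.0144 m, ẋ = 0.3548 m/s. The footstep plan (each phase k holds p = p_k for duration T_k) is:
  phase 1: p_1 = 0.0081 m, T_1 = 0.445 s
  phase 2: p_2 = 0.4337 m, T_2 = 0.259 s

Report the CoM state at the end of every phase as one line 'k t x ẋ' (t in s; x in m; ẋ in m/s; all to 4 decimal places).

phase 1: p=0.0081, T=0.445, ωT=1.521633, cosh=2.399026, sinh=2.180671; start (x,ẋ)=(0.014400, 0.354800) → end (x,ẋ)=(0.249482, 0.898151)
phase 2: p=0.4337, T=0.259, ωT=0.885625, cosh=1.418477, sinh=1.006021; start (x,ẋ)=(0.249482, 0.898151) → end (x,ẋ)=(0.436636, 0.640300)

1 0.4450 0.2495 0.8982
2 0.7040 0.4366 0.6403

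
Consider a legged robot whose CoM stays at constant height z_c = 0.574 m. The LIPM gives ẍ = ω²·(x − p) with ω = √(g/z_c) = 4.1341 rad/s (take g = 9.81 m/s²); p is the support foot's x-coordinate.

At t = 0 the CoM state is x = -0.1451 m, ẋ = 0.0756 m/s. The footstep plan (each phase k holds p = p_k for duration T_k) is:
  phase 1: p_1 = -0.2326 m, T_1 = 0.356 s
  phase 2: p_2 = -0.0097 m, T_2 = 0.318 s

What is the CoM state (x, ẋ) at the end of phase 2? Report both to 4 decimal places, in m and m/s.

x = 0.4056, ẋ = 1.9466

phase 1: p=-0.2326, T=0.356, ωT=1.471740, cosh=2.293167, sinh=2.063641; start (x,ẋ)=(-0.145100, 0.075600) → end (x,ẋ)=(0.005790, 0.919852)
phase 2: p=-0.0097, T=0.318, ωT=1.314644, cosh=1.995997, sinh=1.727427; start (x,ẋ)=(0.005790, 0.919852) → end (x,ẋ)=(0.405576, 1.946640)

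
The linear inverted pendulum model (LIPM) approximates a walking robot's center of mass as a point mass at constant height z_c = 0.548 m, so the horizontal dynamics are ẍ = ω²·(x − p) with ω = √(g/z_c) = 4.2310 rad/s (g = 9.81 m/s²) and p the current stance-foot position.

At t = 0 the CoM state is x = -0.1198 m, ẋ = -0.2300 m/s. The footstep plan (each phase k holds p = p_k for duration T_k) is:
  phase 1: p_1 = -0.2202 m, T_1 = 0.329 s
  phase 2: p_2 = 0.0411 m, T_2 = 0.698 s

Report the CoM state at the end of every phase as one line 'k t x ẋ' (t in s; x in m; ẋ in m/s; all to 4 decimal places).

1 0.3290 -0.1084 0.3104
2 1.0270 -0.6939 -3.0608

phase 1: p=-0.2202, T=0.329, ωT=1.391999, cosh=2.135731, sinh=1.887153; start (x,ẋ)=(-0.119800, -0.230000) → end (x,ẋ)=(-0.108360, 0.310430)
phase 2: p=0.0411, T=0.698, ωT=2.953238, cosh=9.610045, sinh=9.557874; start (x,ẋ)=(-0.108360, 0.310430) → end (x,ẋ)=(-0.693948, -3.060801)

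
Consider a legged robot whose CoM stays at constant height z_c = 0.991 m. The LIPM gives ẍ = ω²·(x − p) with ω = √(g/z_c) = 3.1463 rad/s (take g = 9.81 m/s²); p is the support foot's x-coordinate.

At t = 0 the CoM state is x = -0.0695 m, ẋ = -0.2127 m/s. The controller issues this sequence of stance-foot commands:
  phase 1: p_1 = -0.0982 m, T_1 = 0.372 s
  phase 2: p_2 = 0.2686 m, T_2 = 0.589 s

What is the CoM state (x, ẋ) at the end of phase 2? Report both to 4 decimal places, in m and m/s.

phase 1: p=-0.0982, T=0.372, ωT=1.170424, cosh=1.766797, sinh=1.456561; start (x,ẋ)=(-0.069500, -0.212700) → end (x,ẋ)=(-0.145961, -0.244272)
phase 2: p=0.2686, T=0.589, ωT=1.853171, cosh=3.268378, sinh=3.111639; start (x,ẋ)=(-0.145961, -0.244272) → end (x,ẋ)=(-1.327923, -4.856988)

x = -1.3279, ẋ = -4.8570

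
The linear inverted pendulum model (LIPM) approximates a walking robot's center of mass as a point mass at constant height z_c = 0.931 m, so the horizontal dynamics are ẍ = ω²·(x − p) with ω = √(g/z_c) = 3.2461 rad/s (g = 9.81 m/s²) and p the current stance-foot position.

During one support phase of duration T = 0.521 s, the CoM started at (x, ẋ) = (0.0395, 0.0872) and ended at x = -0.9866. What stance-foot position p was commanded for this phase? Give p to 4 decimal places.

p = 0.6469

ωT = 3.2461·0.521 = 1.691218; cosh(ωT) = 2.805191, sinh(ωT) = 2.620896
x(T) = p + (x₀−p)·cosh(ωT) + (ẋ₀/ω)·sinh(ωT) ⇒ p·(1 − cosh) = x(T) − x₀·cosh − (ẋ₀/ω)·sinh
numerator   = -0.9866 − (0.0395)·2.805191 − (0.0872/3.2461)·2.620896 = -1.167810
denominator = 1 − 2.805191 = -1.805191
p = -1.167810 / -1.805191 = 0.6469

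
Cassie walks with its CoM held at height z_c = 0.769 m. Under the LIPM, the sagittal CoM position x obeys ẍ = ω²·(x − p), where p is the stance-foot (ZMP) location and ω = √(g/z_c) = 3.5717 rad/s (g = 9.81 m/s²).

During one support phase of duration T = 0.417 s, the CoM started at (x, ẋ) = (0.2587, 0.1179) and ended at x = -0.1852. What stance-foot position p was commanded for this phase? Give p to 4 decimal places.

p = 0.6447

ωT = 3.5717·0.417 = 1.489399; cosh(ωT) = 2.329969, sinh(ωT) = 2.104461
x(T) = p + (x₀−p)·cosh(ωT) + (ẋ₀/ω)·sinh(ωT) ⇒ p·(1 − cosh) = x(T) − x₀·cosh − (ẋ₀/ω)·sinh
numerator   = -0.1852 − (0.2587)·2.329969 − (0.1179/3.5717)·2.104461 = -0.857430
denominator = 1 − 2.329969 = -1.329969
p = -0.857430 / -1.329969 = 0.6447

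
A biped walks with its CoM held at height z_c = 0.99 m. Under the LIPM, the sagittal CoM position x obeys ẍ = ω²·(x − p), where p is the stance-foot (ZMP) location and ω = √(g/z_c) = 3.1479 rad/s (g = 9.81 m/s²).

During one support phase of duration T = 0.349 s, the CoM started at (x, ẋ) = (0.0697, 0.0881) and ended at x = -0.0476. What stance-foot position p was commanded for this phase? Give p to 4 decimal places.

p = 0.3016

ωT = 3.1479·0.349 = 1.098617; cosh(ωT) = 1.666673, sinh(ωT) = 1.333341
x(T) = p + (x₀−p)·cosh(ωT) + (ẋ₀/ω)·sinh(ωT) ⇒ p·(1 − cosh) = x(T) − x₀·cosh − (ẋ₀/ω)·sinh
numerator   = -0.0476 − (0.0697)·1.666673 − (0.0881/3.1479)·1.333341 = -0.201083
denominator = 1 − 1.666673 = -0.666673
p = -0.201083 / -0.666673 = 0.3016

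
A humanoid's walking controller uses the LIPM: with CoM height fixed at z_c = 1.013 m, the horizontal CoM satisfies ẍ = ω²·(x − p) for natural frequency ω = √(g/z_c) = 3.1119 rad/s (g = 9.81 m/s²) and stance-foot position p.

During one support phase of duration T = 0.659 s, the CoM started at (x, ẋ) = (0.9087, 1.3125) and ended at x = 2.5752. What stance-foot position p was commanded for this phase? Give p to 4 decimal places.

ωT = 3.1119·0.659 = 2.050742; cosh(ωT) = 3.951154, sinh(ωT) = 3.822514
x(T) = p + (x₀−p)·cosh(ωT) + (ẋ₀/ω)·sinh(ωT) ⇒ p·(1 − cosh) = x(T) − x₀·cosh − (ẋ₀/ω)·sinh
numerator   = 2.5752 − (0.9087)·3.951154 − (1.3125/3.1119)·3.822514 = -2.627428
denominator = 1 − 3.951154 = -2.951154
p = -2.627428 / -2.951154 = 0.8903

p = 0.8903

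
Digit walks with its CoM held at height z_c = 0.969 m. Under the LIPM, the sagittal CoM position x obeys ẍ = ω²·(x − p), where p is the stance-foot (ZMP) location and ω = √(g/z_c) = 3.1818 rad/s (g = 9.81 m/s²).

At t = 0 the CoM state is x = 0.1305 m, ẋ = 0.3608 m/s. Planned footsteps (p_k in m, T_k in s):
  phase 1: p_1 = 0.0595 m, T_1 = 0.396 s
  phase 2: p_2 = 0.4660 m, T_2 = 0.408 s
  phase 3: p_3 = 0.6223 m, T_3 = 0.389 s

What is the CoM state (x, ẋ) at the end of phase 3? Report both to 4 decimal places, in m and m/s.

phase 1: p=0.0595, T=0.396, ωT=1.259993, cosh=1.904526, sinh=1.620870; start (x,ẋ)=(0.130500, 0.360800) → end (x,ẋ)=(0.378520, 1.053320)
phase 2: p=0.4660, T=0.408, ωT=1.298174, cosh=1.967817, sinh=1.694787; start (x,ẋ)=(0.378520, 1.053320) → end (x,ẋ)=(0.854906, 1.601007)
phase 3: p=0.6223, T=0.389, ωT=1.237720, cosh=1.868895, sinh=1.578850; start (x,ẋ)=(0.854906, 1.601007) → end (x,ẋ)=(1.851457, 4.160631)

x = 1.8515, ẋ = 4.1606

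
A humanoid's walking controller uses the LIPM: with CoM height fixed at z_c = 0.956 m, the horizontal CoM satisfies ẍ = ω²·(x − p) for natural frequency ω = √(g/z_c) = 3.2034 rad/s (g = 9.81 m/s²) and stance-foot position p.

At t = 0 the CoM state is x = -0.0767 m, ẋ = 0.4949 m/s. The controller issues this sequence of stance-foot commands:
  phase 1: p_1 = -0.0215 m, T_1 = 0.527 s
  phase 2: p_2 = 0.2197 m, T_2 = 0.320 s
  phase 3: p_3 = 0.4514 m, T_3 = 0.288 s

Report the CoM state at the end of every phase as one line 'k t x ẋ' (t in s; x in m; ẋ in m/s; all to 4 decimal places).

phase 1: p=-0.0215, T=0.527, ωT=1.688192, cosh=2.797272, sinh=2.612418; start (x,ẋ)=(-0.076700, 0.494900) → end (x,ẋ)=(0.227689, 0.922422)
phase 2: p=0.2197, T=0.320, ωT=1.025088, cosh=1.573053, sinh=1.214288; start (x,ẋ)=(0.227689, 0.922422) → end (x,ẋ)=(0.581922, 1.482093)
phase 3: p=0.4514, T=0.288, ωT=0.922579, cosh=1.456632, sinh=1.059139; start (x,ẋ)=(0.581922, 1.482093) → end (x,ẋ)=(1.131546, 2.601704)

1 0.5270 0.2277 0.9224
2 0.8470 0.5819 1.4821
3 1.1350 1.1315 2.6017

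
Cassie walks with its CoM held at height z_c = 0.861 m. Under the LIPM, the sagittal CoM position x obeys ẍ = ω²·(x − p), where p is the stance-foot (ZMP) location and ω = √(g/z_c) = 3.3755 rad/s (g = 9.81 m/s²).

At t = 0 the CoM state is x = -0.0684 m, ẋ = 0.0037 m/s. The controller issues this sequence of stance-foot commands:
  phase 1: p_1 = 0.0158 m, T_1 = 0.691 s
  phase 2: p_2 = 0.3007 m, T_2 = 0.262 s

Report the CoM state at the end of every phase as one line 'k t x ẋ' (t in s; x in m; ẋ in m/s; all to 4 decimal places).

1 0.6910 -0.4165 -1.4312
2 0.9530 -1.1415 -4.4594

phase 1: p=0.0158, T=0.691, ωT=2.332470, cosh=5.200210, sinh=5.103154; start (x,ẋ)=(-0.068400, 0.003700) → end (x,ẋ)=(-0.416464, -1.431163)
phase 2: p=0.3007, T=0.262, ωT=0.884381, cosh=1.417227, sinh=1.004258; start (x,ẋ)=(-0.416464, -1.431163) → end (x,ẋ)=(-1.141475, -4.459377)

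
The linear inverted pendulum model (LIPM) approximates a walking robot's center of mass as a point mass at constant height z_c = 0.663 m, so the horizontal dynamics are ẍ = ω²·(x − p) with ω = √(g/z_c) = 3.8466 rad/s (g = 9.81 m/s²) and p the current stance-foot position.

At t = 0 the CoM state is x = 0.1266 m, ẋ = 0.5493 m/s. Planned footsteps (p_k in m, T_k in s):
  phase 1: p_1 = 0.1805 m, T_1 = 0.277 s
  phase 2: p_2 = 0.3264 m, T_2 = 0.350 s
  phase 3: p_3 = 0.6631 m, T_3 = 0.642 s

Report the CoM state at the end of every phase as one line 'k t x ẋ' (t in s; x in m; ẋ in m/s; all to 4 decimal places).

phase 1: p=0.1805, T=0.277, ωT=1.065508, cosh=1.623433, sinh=1.278880; start (x,ẋ)=(0.126600, 0.549300) → end (x,ẋ)=(0.275623, 0.626599)
phase 2: p=0.3264, T=0.350, ωT=1.346310, cosh=2.051708, sinh=1.791510; start (x,ẋ)=(0.275623, 0.626599) → end (x,ẋ)=(0.514052, 0.935683)
phase 3: p=0.6631, T=0.642, ωT=2.469517, cosh=5.950683, sinh=5.866057; start (x,ẋ)=(0.514052, 0.935683) → end (x,ẋ)=(1.203075, 2.204769)

1 0.2770 0.2756 0.6266
2 0.6270 0.5141 0.9357
3 1.2690 1.2031 2.2048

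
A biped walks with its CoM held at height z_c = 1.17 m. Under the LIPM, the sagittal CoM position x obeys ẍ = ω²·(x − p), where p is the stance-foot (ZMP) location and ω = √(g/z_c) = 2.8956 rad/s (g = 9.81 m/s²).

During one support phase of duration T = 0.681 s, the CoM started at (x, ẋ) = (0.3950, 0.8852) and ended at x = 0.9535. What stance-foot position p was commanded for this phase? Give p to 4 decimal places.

ωT = 2.8956·0.681 = 1.971904; cosh(ωT) = 3.661766, sinh(ωT) = 3.522574
x(T) = p + (x₀−p)·cosh(ωT) + (ẋ₀/ω)·sinh(ωT) ⇒ p·(1 − cosh) = x(T) − x₀·cosh − (ẋ₀/ω)·sinh
numerator   = 0.9535 − (0.3950)·3.661766 − (0.8852/2.8956)·3.522574 = -1.569767
denominator = 1 − 3.661766 = -2.661766
p = -1.569767 / -2.661766 = 0.5897

p = 0.5897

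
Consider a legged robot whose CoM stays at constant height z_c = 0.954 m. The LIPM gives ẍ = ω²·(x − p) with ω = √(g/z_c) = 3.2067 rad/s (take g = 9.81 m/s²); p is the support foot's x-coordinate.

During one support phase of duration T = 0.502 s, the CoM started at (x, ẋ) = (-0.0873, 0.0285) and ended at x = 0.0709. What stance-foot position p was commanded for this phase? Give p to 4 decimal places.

p = -0.1728

ωT = 3.2067·0.502 = 1.609763; cosh(ωT) = 2.600781, sinh(ωT) = 2.400846
x(T) = p + (x₀−p)·cosh(ωT) + (ẋ₀/ω)·sinh(ωT) ⇒ p·(1 − cosh) = x(T) − x₀·cosh − (ẋ₀/ω)·sinh
numerator   = 0.0709 − (-0.0873)·2.600781 − (0.0285/3.2067)·2.400846 = 0.276610
denominator = 1 − 2.600781 = -1.600781
p = 0.276610 / -1.600781 = -0.1728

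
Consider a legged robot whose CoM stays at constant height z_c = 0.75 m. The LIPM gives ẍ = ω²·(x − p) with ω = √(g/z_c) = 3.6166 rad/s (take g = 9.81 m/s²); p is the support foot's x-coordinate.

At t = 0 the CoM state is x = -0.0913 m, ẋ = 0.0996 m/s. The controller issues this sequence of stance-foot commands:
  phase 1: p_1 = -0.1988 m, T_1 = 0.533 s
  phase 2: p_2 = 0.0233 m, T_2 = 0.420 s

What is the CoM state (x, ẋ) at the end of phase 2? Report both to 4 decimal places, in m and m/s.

x = 1.6128, ẋ = 5.9151

phase 1: p=-0.1988, T=0.533, ωT=1.927648, cosh=3.509407, sinh=3.363917; start (x,ẋ)=(-0.091300, 0.099600) → end (x,ẋ)=(0.271102, 1.657376)
phase 2: p=0.0233, T=0.420, ωT=1.518972, cosh=2.393232, sinh=2.174295; start (x,ẋ)=(0.271102, 1.657376) → end (x,ẋ)=(1.612761, 5.915093)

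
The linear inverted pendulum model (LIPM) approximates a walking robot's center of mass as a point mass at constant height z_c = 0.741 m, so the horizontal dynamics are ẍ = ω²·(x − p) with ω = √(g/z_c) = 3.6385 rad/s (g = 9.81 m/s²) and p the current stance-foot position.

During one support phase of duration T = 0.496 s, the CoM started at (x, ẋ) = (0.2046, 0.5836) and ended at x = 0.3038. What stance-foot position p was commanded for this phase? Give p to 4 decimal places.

p = 0.3814

ωT = 3.6385·0.496 = 1.804696; cosh(ωT) = 3.121324, sinh(ωT) = 2.956799
x(T) = p + (x₀−p)·cosh(ωT) + (ẋ₀/ω)·sinh(ωT) ⇒ p·(1 − cosh) = x(T) − x₀·cosh − (ẋ₀/ω)·sinh
numerator   = 0.3038 − (0.2046)·3.121324 − (0.5836/3.6385)·2.956799 = -0.809081
denominator = 1 − 3.121324 = -2.121324
p = -0.809081 / -2.121324 = 0.3814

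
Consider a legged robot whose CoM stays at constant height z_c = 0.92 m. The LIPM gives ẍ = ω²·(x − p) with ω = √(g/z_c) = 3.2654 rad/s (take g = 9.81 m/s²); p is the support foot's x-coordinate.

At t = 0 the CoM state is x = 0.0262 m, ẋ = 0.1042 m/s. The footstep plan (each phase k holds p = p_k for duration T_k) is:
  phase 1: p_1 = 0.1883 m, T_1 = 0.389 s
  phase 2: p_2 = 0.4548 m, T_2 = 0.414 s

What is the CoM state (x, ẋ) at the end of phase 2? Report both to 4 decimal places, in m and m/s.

phase 1: p=0.1883, T=0.389, ωT=1.270241, cosh=1.921237, sinh=1.640473; start (x,ẋ)=(0.026200, 0.104200) → end (x,ẋ)=(-0.070784, -0.668144)
phase 2: p=0.4548, T=0.414, ωT=1.351876, cosh=2.061711, sinh=1.802956; start (x,ẋ)=(-0.070784, -0.668144) → end (x,ẋ)=(-0.997712, -4.471833)

x = -0.9977, ẋ = -4.4718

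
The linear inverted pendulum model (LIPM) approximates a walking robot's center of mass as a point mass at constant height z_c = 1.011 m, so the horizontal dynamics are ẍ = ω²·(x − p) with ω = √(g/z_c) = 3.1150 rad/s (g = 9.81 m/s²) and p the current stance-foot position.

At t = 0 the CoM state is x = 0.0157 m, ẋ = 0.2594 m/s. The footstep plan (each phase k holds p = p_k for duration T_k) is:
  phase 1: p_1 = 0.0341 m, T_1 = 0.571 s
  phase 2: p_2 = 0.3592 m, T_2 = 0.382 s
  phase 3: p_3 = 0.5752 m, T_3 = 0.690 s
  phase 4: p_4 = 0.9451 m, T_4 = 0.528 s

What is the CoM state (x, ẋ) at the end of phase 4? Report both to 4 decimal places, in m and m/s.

x = -0.5366, ẋ = -4.3706

phase 1: p=0.0341, T=0.571, ωT=1.778665, cosh=3.045404, sinh=2.876541; start (x,ẋ)=(0.015700, 0.259400) → end (x,ẋ)=(0.217607, 0.625106)
phase 2: p=0.3592, T=0.382, ωT=1.189930, cosh=1.795547, sinh=1.491304; start (x,ẋ)=(0.217607, 0.625106) → end (x,ẋ)=(0.404232, 0.464649)
phase 3: p=0.5752, T=0.690, ωT=2.149350, cosh=4.347920, sinh=4.231360; start (x,ẋ)=(0.404232, 0.464649) → end (x,ẋ)=(0.463017, -0.233214)
phase 4: p=0.9451, T=0.528, ωT=1.644720, cosh=2.686313, sinh=2.493246; start (x,ẋ)=(0.463017, -0.233214) → end (x,ẋ)=(-0.536589, -4.370562)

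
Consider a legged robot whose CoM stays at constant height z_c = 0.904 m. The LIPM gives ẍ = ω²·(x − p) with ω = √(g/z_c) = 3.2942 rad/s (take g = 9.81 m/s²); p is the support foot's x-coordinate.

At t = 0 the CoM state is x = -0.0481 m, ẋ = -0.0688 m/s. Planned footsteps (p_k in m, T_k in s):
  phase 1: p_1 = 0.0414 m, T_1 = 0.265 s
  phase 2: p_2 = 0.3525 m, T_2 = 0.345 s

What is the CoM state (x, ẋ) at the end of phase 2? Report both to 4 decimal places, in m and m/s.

phase 1: p=0.0414, T=0.265, ωT=0.872963, cosh=1.405853, sinh=0.988141; start (x,ẋ)=(-0.048100, -0.068800) → end (x,ẋ)=(-0.105061, -0.388057)
phase 2: p=0.3525, T=0.345, ωT=1.136499, cosh=1.718391, sinh=1.397450; start (x,ẋ)=(-0.105061, -0.388057) → end (x,ẋ)=(-0.598389, -2.773208)

x = -0.5984, ẋ = -2.7732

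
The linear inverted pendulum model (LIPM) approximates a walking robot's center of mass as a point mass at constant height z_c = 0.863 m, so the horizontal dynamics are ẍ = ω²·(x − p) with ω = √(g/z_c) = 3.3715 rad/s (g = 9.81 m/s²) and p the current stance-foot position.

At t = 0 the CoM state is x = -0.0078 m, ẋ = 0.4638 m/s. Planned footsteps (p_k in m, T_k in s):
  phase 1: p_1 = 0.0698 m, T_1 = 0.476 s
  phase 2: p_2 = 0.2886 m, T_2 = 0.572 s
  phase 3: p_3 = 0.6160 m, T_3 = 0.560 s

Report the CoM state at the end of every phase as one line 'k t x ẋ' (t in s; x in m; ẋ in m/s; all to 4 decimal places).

1 0.4760 0.1974 0.5760
2 1.0480 0.5435 0.9878
3 1.6080 1.3167 2.5490

phase 1: p=0.0698, T=0.476, ωT=1.604834, cosh=2.588978, sinh=2.388055; start (x,ẋ)=(-0.007800, 0.463800) → end (x,ẋ)=(0.197408, 0.575985)
phase 2: p=0.2886, T=0.572, ωT=1.928498, cosh=3.512268, sinh=3.366902; start (x,ẋ)=(0.197408, 0.575985) → end (x,ẋ)=(0.543508, 0.987845)
phase 3: p=0.6160, T=0.560, ωT=1.888040, cosh=3.378888, sinh=3.227520; start (x,ẋ)=(0.543508, 0.987845) → end (x,ẋ)=(1.316717, 2.548991)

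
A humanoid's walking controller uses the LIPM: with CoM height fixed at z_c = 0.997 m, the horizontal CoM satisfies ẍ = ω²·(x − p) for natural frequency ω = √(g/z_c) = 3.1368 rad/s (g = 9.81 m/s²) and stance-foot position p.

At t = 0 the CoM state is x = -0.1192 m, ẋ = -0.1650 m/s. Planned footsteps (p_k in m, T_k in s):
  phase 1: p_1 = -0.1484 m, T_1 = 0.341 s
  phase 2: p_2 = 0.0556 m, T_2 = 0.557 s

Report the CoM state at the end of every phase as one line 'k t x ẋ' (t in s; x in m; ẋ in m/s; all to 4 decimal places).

1 0.3410 -0.1685 -0.1510
2 0.8980 -0.7407 -2.4018

phase 1: p=-0.1484, T=0.341, ωT=1.069649, cosh=1.628742, sinh=1.285613; start (x,ẋ)=(-0.119200, -0.165000) → end (x,ẋ)=(-0.168466, -0.150987)
phase 2: p=0.0556, T=0.557, ωT=1.747198, cosh=2.956380, sinh=2.782118; start (x,ẋ)=(-0.168466, -0.150987) → end (x,ẋ)=(-0.740739, -2.401786)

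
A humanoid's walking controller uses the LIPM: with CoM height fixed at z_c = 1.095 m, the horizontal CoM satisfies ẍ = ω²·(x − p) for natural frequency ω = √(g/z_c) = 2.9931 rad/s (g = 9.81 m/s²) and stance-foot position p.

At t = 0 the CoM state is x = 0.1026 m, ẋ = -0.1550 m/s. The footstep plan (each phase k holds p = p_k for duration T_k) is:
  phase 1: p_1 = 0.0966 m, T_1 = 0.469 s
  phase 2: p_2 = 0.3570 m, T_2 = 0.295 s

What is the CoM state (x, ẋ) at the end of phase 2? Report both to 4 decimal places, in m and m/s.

phase 1: p=0.0966, T=0.469, ωT=1.403764, cosh=2.158081, sinh=1.912411; start (x,ẋ)=(0.102600, -0.155000) → end (x,ẋ)=(0.010513, -0.300158)
phase 2: p=0.3570, T=0.295, ωT=0.882964, cosh=1.415806, sinh=1.002251; start (x,ẋ)=(0.010513, -0.300158) → end (x,ẋ)=(-0.234068, -1.464372)

x = -0.2341, ẋ = -1.4644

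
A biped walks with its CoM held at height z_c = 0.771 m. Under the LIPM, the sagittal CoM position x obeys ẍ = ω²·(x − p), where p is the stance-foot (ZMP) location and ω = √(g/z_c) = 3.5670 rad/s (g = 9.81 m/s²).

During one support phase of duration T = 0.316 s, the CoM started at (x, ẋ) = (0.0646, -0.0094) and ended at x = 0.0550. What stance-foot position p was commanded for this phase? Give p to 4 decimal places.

ωT = 3.5670·0.316 = 1.127172; cosh(ωT) = 1.705431, sinh(ωT) = 1.381483
x(T) = p + (x₀−p)·cosh(ωT) + (ẋ₀/ω)·sinh(ωT) ⇒ p·(1 − cosh) = x(T) − x₀·cosh − (ẋ₀/ω)·sinh
numerator   = 0.0550 − (0.0646)·1.705431 − (-0.0094/3.5670)·1.381483 = -0.051530
denominator = 1 − 1.705431 = -0.705431
p = -0.051530 / -0.705431 = 0.0730

p = 0.0730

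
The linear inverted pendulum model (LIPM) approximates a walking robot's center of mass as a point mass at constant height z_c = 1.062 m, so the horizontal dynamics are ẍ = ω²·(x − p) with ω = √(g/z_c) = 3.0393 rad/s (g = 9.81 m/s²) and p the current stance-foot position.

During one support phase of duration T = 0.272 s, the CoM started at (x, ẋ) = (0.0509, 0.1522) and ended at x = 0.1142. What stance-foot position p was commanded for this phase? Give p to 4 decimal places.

p = 0.0038

ωT = 3.0393·0.272 = 0.826690; cosh(ωT) = 1.361617, sinh(ωT) = 0.924122
x(T) = p + (x₀−p)·cosh(ωT) + (ẋ₀/ω)·sinh(ωT) ⇒ p·(1 − cosh) = x(T) − x₀·cosh − (ẋ₀/ω)·sinh
numerator   = 0.1142 − (0.0509)·1.361617 − (0.1522/3.0393)·0.924122 = -0.001384
denominator = 1 − 1.361617 = -0.361617
p = -0.001384 / -0.361617 = 0.0038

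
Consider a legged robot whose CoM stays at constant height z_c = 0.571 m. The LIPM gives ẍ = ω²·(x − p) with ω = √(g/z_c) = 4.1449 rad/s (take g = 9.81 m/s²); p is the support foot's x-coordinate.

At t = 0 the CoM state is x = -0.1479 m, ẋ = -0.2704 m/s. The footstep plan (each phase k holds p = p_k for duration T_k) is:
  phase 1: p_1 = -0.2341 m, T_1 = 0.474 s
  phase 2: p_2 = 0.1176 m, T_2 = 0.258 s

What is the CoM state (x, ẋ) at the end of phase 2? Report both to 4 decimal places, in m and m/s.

x = -0.2336, ẋ = -0.9857

phase 1: p=-0.2341, T=0.474, ωT=1.964683, cosh=3.636424, sinh=3.496224; start (x,ẋ)=(-0.147900, -0.270400) → end (x,ẋ)=(-0.148723, 0.265878)
phase 2: p=0.1176, T=0.258, ωT=1.069384, cosh=1.628402, sinh=1.285182; start (x,ẋ)=(-0.148723, 0.265878) → end (x,ẋ)=(-0.233641, -0.985732)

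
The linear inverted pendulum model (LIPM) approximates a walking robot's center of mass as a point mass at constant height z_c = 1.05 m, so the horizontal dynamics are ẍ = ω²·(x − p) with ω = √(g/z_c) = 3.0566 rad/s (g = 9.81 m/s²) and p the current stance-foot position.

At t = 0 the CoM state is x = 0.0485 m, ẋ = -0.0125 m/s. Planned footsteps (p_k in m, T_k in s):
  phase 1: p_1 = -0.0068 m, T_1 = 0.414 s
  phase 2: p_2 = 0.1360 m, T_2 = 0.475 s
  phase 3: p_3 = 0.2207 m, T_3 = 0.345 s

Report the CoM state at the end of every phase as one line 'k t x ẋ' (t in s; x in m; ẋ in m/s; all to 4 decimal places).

1 0.4140 0.0923 0.2518
2 0.8890 0.2039 0.2979
3 1.2340 0.3166 0.4148

phase 1: p=-0.0068, T=0.414, ωT=1.265432, cosh=1.913371, sinh=1.631254; start (x,ẋ)=(0.048500, -0.012500) → end (x,ẋ)=(0.092338, 0.251814)
phase 2: p=0.1360, T=0.475, ωT=1.451885, cosh=2.252643, sinh=2.018515; start (x,ẋ)=(0.092338, 0.251814) → end (x,ẋ)=(0.203938, 0.297863)
phase 3: p=0.2207, T=0.345, ωT=1.054527, cosh=1.609487, sinh=1.261130; start (x,ẋ)=(0.203938, 0.297863) → end (x,ẋ)=(0.316619, 0.414795)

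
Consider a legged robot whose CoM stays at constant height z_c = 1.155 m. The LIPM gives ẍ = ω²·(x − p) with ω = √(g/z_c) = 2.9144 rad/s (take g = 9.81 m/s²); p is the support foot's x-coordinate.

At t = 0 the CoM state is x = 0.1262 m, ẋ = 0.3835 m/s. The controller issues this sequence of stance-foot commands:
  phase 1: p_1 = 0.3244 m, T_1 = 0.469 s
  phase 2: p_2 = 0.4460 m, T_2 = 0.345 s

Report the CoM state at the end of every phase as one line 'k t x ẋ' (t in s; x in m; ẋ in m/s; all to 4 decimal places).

1 0.4690 0.1517 -0.2583
2 0.8140 -0.1149 -1.4154

phase 1: p=0.3244, T=0.469, ωT=1.366854, cosh=2.088948, sinh=1.834040; start (x,ẋ)=(0.126200, 0.383500) → end (x,ẋ)=(0.151708, -0.258293)
phase 2: p=0.4460, T=0.345, ωT=1.005468, cosh=1.549530, sinh=1.183656; start (x,ẋ)=(0.151708, -0.258293) → end (x,ẋ)=(-0.114917, -1.415435)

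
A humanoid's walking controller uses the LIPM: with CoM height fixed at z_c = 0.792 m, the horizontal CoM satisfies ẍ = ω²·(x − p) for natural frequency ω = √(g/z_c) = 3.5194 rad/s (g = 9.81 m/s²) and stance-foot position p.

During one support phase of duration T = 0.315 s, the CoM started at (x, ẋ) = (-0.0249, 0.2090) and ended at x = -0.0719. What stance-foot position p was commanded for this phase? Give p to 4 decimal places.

ωT = 3.5194·0.315 = 1.108611; cosh(ωT) = 1.680082, sinh(ωT) = 1.350065
x(T) = p + (x₀−p)·cosh(ωT) + (ẋ₀/ω)·sinh(ωT) ⇒ p·(1 − cosh) = x(T) − x₀·cosh − (ẋ₀/ω)·sinh
numerator   = -0.0719 − (-0.0249)·1.680082 − (0.2090/3.5194)·1.350065 = -0.110240
denominator = 1 − 1.680082 = -0.680082
p = -0.110240 / -0.680082 = 0.1621

p = 0.1621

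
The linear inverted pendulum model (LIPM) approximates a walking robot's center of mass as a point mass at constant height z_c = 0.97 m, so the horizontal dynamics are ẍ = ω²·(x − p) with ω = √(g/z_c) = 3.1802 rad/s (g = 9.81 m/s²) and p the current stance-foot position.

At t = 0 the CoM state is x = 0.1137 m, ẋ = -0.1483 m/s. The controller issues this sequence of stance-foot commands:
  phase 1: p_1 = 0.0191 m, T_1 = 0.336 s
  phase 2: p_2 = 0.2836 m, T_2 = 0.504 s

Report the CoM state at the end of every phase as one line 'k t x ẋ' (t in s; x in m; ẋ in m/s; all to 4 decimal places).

phase 1: p=0.0191, T=0.336, ωT=1.068547, cosh=1.627327, sinh=1.283820; start (x,ẋ)=(0.113700, -0.148300) → end (x,ẋ)=(0.113178, 0.144901)
phase 2: p=0.2836, T=0.504, ωT=1.602821, cosh=2.584176, sinh=2.382848; start (x,ẋ)=(0.113178, 0.144901) → end (x,ẋ)=(-0.048231, -0.917000)

1 0.3360 0.1132 0.1449
2 0.8400 -0.0482 -0.9170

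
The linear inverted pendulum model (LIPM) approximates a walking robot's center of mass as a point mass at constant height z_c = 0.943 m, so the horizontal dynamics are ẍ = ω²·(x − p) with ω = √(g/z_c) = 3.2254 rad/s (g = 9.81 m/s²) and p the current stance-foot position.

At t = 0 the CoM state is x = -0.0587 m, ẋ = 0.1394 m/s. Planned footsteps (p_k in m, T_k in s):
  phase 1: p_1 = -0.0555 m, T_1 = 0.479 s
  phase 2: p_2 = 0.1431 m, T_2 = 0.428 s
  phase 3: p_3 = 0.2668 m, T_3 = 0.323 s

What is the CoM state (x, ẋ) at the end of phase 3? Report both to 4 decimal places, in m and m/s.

x = -0.0015, ẋ = -0.6651

phase 1: p=-0.0555, T=0.479, ωT=1.544967, cosh=2.450567, sinh=2.237248; start (x,ẋ)=(-0.058700, 0.139400) → end (x,ẋ)=(0.033351, 0.318518)
phase 2: p=0.1431, T=0.428, ωT=1.380471, cosh=2.114118, sinh=1.862658; start (x,ẋ)=(0.033351, 0.318518) → end (x,ẋ)=(0.095020, 0.014031)
phase 3: p=0.2668, T=0.323, ωT=1.041804, cosh=1.593572, sinh=1.240754; start (x,ẋ)=(0.095020, 0.014031) → end (x,ẋ)=(-0.001546, -0.665091)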